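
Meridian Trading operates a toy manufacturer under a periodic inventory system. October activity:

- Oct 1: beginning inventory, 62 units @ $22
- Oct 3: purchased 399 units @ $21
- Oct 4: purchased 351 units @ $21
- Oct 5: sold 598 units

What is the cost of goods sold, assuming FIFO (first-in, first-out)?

COGS = $12,620

Oct 5, 598 sold [FIFO — oldest first]: 62 @ $22 + 399 @ $21 + 137 @ $21 = $12,620
Ending inventory: 214 @ $21 = $4,494
Check: goods available $17,114 = COGS $12,620 + ending $4,494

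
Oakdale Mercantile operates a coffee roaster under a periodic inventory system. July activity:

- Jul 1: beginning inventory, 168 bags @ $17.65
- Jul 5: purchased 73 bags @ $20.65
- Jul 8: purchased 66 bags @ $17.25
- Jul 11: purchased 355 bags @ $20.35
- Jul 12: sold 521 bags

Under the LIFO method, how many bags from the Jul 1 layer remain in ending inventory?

Jul 12, 521 sold [LIFO — newest first]: 355 @ $20.35 + 66 @ $17.25 + 73 @ $20.65 + 27 @ $17.65 = $10,346.75
Ending inventory: 141 @ $17.65 = $2,488.65

141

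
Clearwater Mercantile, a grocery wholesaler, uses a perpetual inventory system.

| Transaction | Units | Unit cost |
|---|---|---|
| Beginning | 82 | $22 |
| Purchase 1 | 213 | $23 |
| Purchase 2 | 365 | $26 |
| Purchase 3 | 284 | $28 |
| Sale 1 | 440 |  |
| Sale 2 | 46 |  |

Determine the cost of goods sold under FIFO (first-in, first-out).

COGS = $11,669

Sale 1 (440) [FIFO — oldest first]: 82 @ $22 + 213 @ $23 + 145 @ $26 = $10,473
Sale 2 (46) [FIFO — oldest first]: 46 @ $26 = $1,196
Total COGS = $10,473 + $1,196 = $11,669
Ending inventory: 174 @ $26 + 284 @ $28 = $12,476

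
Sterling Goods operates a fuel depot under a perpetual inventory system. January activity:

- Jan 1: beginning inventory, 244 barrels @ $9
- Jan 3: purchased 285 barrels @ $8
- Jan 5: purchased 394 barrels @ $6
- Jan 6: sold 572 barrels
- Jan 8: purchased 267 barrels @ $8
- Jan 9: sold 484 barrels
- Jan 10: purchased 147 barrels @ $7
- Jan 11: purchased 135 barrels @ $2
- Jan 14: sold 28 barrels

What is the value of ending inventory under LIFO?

Jan 6, 572 sold [LIFO — newest first]: 394 @ $6 + 178 @ $8 = $3,788
Jan 9, 484 sold [LIFO — newest first]: 267 @ $8 + 107 @ $8 + 110 @ $9 = $3,982
Jan 14, 28 sold [LIFO — newest first]: 28 @ $2 = $56
Total COGS = $3,788 + $3,982 + $56 = $7,826
Ending inventory: 134 @ $9 + 147 @ $7 + 107 @ $2 = $2,449
Check: goods available $10,275 = COGS $7,826 + ending $2,449

Ending inventory = $2,449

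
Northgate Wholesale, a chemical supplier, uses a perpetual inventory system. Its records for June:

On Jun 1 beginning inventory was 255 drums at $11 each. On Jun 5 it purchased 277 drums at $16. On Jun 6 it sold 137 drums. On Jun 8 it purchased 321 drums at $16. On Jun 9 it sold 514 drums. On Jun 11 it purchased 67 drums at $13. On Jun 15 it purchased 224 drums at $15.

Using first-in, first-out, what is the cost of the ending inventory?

Jun 6, 137 sold [FIFO — oldest first]: 137 @ $11 = $1,507
Jun 9, 514 sold [FIFO — oldest first]: 118 @ $11 + 277 @ $16 + 119 @ $16 = $7,634
Total COGS = $1,507 + $7,634 = $9,141
Ending inventory: 202 @ $16 + 67 @ $13 + 224 @ $15 = $7,463

Ending inventory = $7,463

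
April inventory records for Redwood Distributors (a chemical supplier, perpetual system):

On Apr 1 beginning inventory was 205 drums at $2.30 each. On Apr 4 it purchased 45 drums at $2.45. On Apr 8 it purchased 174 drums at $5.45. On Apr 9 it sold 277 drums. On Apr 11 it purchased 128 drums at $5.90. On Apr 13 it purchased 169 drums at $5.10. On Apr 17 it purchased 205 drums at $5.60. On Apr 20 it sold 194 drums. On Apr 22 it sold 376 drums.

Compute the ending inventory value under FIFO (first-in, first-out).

Ending inventory = $442.40

Apr 9, 277 sold [FIFO — oldest first]: 205 @ $2.30 + 45 @ $2.45 + 27 @ $5.45 = $728.90
Apr 20, 194 sold [FIFO — oldest first]: 147 @ $5.45 + 47 @ $5.90 = $1,078.45
Apr 22, 376 sold [FIFO — oldest first]: 81 @ $5.90 + 169 @ $5.10 + 126 @ $5.60 = $2,045.40
Total COGS = $728.90 + $1,078.45 + $2,045.40 = $3,852.75
Ending inventory: 79 @ $5.60 = $442.40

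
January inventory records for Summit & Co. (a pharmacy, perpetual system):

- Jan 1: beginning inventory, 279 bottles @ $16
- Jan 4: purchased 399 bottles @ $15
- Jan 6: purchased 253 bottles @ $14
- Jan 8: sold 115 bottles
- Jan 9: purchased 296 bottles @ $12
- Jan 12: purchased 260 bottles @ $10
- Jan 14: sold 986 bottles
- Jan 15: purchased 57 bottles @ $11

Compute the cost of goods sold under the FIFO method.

COGS = $16,031

Jan 8, 115 sold [FIFO — oldest first]: 115 @ $16 = $1,840
Jan 14, 986 sold [FIFO — oldest first]: 164 @ $16 + 399 @ $15 + 253 @ $14 + 170 @ $12 = $14,191
Total COGS = $1,840 + $14,191 = $16,031
Ending inventory: 126 @ $12 + 260 @ $10 + 57 @ $11 = $4,739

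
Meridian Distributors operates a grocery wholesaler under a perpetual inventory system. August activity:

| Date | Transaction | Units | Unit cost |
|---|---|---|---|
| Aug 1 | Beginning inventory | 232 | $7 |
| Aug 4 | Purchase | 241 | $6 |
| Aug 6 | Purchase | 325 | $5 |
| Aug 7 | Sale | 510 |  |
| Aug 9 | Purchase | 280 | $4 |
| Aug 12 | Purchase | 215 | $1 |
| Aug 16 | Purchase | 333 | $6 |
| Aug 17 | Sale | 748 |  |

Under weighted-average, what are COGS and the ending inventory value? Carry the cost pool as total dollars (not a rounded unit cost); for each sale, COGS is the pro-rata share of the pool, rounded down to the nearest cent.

COGS = $6,370.20; ending inventory = $1,657.80

After Aug 1: 232 on hand, pool $1,624.00 (≈ $7.0000 each)
After Aug 4: 473 on hand, pool $3,070.00 (≈ $6.4905 each)
After Aug 6: 798 on hand, pool $4,695.00 (≈ $5.8835 each)
Aug 7, sell 510: 510/798 × $4,695.00 → $3,000.56
After Aug 9: 568 on hand, pool $2,814.44 (≈ $4.9550 each)
After Aug 12: 783 on hand, pool $3,029.44 (≈ $3.8690 each)
After Aug 16: 1116 on hand, pool $5,027.44 (≈ $4.5049 each)
Aug 17, sell 748: 748/1116 × $5,027.44 → $3,369.64
Total COGS = $3,000.56 + $3,369.64 = $6,370.20
Ending inventory (cost pool remaining) = $1,657.80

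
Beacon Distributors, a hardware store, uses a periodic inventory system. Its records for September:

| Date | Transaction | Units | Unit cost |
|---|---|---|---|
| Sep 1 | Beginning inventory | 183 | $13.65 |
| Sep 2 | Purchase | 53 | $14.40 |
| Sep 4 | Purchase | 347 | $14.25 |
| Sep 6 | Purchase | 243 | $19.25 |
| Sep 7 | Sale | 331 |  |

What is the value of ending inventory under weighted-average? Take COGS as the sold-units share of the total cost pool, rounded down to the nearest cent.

Sep 7, sell 331: 331/826 × $12,883.65 → $5,162.81
Ending inventory (cost pool remaining) = $7,720.84
Check: goods available $12,883.65 = COGS $5,162.81 + ending $7,720.84

Ending inventory = $7,720.84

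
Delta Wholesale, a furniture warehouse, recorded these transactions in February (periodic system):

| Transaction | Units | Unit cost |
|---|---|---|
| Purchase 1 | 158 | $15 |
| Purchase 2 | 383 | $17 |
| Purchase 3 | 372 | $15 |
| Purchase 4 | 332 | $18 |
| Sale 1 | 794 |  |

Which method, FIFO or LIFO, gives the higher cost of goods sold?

LIFO

FIFO COGS: 158 @ $15 + 383 @ $17 + 253 @ $15 = $12,676
LIFO COGS: 332 @ $18 + 372 @ $15 + 90 @ $17 = $13,086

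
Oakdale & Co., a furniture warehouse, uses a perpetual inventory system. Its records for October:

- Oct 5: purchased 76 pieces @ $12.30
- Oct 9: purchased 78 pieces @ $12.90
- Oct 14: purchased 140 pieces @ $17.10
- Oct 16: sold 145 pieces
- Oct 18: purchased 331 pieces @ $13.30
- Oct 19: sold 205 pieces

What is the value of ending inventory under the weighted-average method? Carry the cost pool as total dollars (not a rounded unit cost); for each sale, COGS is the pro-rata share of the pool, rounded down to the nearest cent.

Ending inventory = $3,780.85

After Oct 5: 76 on hand, pool $934.80 (≈ $12.3000 each)
After Oct 9: 154 on hand, pool $1,941.00 (≈ $12.6039 each)
After Oct 14: 294 on hand, pool $4,335.00 (≈ $14.7449 each)
Oct 16, sell 145: 145/294 × $4,335.00 → $2,138.01
After Oct 18: 480 on hand, pool $6,599.29 (≈ $13.7485 each)
Oct 19, sell 205: 205/480 × $6,599.29 → $2,818.44
Total COGS = $2,138.01 + $2,818.44 = $4,956.45
Ending inventory (cost pool remaining) = $3,780.85
Check: goods available $8,737.30 = COGS $4,956.45 + ending $3,780.85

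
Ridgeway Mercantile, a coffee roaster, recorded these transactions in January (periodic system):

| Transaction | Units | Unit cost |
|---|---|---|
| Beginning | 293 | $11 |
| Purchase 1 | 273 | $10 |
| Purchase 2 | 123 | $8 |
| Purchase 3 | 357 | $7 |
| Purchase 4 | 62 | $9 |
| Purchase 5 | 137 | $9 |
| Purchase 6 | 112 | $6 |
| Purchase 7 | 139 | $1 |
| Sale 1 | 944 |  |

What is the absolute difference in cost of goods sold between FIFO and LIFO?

FIFO COGS: 293 @ $11 + 273 @ $10 + 123 @ $8 + 255 @ $7 = $8,722
LIFO COGS: 139 @ $1 + 112 @ $6 + 137 @ $9 + 62 @ $9 + 357 @ $7 + 123 @ $8 + 14 @ $10 = $6,225
Difference = |$8,722 − $6,225| = $2,497

$2,497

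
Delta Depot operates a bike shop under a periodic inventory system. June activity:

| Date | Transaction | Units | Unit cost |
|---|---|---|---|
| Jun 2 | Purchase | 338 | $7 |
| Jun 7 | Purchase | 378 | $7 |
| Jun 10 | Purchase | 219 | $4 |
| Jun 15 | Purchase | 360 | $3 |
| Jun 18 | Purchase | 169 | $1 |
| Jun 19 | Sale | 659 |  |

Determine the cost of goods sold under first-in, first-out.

Jun 19, 659 sold [FIFO — oldest first]: 338 @ $7 + 321 @ $7 = $4,613
Ending inventory: 57 @ $7 + 219 @ $4 + 360 @ $3 + 169 @ $1 = $2,524
Check: goods available $7,137 = COGS $4,613 + ending $2,524

COGS = $4,613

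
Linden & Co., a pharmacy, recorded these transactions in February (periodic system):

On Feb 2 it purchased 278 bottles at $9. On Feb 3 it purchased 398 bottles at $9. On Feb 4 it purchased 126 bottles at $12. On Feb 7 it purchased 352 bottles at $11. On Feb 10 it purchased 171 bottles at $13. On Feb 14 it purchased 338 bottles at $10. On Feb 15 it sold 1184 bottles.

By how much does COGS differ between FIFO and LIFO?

FIFO COGS: 278 @ $9 + 398 @ $9 + 126 @ $12 + 352 @ $11 + 30 @ $13 = $11,858
LIFO COGS: 338 @ $10 + 171 @ $13 + 352 @ $11 + 126 @ $12 + 197 @ $9 = $12,760
Difference = |$11,858 − $12,760| = $902

$902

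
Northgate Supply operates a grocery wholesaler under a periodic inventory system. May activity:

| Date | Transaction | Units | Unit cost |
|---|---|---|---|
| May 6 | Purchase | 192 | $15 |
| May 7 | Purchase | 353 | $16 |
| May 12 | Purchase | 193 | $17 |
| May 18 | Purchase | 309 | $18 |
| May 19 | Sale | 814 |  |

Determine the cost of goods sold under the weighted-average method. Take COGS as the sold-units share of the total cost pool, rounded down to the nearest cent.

COGS = $13,505.24

May 19, sell 814: 814/1047 × $17,371.00 → $13,505.24
Ending inventory (cost pool remaining) = $3,865.76
Check: goods available $17,371.00 = COGS $13,505.24 + ending $3,865.76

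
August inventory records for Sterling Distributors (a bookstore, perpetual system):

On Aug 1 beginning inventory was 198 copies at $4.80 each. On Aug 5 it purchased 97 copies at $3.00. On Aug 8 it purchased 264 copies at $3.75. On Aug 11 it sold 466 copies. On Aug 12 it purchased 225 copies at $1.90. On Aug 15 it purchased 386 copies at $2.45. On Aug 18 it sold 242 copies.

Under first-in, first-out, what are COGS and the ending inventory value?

COGS = $2,514.50; ending inventory = $1,090.10

Aug 11, 466 sold [FIFO — oldest first]: 198 @ $4.80 + 97 @ $3.00 + 171 @ $3.75 = $1,882.65
Aug 18, 242 sold [FIFO — oldest first]: 93 @ $3.75 + 149 @ $1.90 = $631.85
Total COGS = $1,882.65 + $631.85 = $2,514.50
Ending inventory: 76 @ $1.90 + 386 @ $2.45 = $1,090.10
Check: goods available $3,604.60 = COGS $2,514.50 + ending $1,090.10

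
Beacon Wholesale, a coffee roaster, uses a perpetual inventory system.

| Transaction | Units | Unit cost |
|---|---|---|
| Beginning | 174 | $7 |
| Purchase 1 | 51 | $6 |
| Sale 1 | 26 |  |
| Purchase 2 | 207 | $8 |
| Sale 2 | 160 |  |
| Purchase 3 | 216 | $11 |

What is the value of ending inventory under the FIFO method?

Sale 1 (26) [FIFO — oldest first]: 26 @ $7 = $182
Sale 2 (160) [FIFO — oldest first]: 148 @ $7 + 12 @ $6 = $1,108
Total COGS = $182 + $1,108 = $1,290
Ending inventory: 39 @ $6 + 207 @ $8 + 216 @ $11 = $4,266

Ending inventory = $4,266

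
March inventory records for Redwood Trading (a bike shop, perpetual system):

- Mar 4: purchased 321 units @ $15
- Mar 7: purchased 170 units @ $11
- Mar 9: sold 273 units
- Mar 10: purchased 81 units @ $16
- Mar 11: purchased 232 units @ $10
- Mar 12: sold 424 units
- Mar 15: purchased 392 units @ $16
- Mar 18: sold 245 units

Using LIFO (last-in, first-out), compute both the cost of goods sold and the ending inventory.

COGS = $12,616; ending inventory = $3,957

Mar 9, 273 sold [LIFO — newest first]: 170 @ $11 + 103 @ $15 = $3,415
Mar 12, 424 sold [LIFO — newest first]: 232 @ $10 + 81 @ $16 + 111 @ $15 = $5,281
Mar 18, 245 sold [LIFO — newest first]: 245 @ $16 = $3,920
Total COGS = $3,415 + $5,281 + $3,920 = $12,616
Ending inventory: 107 @ $15 + 147 @ $16 = $3,957
Check: goods available $16,573 = COGS $12,616 + ending $3,957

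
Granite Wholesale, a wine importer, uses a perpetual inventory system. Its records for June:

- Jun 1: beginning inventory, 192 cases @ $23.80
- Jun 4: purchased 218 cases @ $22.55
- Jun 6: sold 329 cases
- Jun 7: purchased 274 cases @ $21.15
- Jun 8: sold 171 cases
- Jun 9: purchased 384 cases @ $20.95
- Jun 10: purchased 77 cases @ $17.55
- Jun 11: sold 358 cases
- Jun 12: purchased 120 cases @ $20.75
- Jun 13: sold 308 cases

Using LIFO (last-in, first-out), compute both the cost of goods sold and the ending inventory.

COGS = $24,858.25; ending inventory = $2,308.50

Jun 6, 329 sold [LIFO — newest first]: 218 @ $22.55 + 111 @ $23.80 = $7,557.70
Jun 8, 171 sold [LIFO — newest first]: 171 @ $21.15 = $3,616.65
Jun 11, 358 sold [LIFO — newest first]: 77 @ $17.55 + 281 @ $20.95 = $7,238.30
Jun 13, 308 sold [LIFO — newest first]: 120 @ $20.75 + 103 @ $20.95 + 85 @ $21.15 = $6,445.60
Total COGS = $7,557.70 + $3,616.65 + $7,238.30 + $6,445.60 = $24,858.25
Ending inventory: 81 @ $23.80 + 18 @ $21.15 = $2,308.50
Check: goods available $27,166.75 = COGS $24,858.25 + ending $2,308.50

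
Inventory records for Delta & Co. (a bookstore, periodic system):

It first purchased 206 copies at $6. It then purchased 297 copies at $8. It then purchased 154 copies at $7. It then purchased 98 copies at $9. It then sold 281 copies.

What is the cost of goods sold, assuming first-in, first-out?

Sale 1 (281) [FIFO — oldest first]: 206 @ $6 + 75 @ $8 = $1,836
Ending inventory: 222 @ $8 + 154 @ $7 + 98 @ $9 = $3,736

COGS = $1,836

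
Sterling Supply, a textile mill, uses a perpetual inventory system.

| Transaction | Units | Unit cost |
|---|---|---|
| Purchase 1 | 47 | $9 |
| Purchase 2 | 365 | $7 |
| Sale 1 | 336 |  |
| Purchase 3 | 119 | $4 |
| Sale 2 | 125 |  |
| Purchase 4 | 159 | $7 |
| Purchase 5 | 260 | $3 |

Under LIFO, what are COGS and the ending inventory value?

Sale 1 (336) [LIFO — newest first]: 336 @ $7 = $2,352
Sale 2 (125) [LIFO — newest first]: 119 @ $4 + 6 @ $7 = $518
Total COGS = $2,352 + $518 = $2,870
Ending inventory: 47 @ $9 + 23 @ $7 + 159 @ $7 + 260 @ $3 = $2,477

COGS = $2,870; ending inventory = $2,477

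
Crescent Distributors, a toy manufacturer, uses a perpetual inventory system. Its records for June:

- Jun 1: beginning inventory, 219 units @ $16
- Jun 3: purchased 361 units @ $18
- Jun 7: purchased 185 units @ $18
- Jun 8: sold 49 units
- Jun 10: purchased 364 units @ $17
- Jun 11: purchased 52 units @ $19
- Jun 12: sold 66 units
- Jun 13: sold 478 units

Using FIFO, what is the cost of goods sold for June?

COGS = $10,236

Jun 8, 49 sold [FIFO — oldest first]: 49 @ $16 = $784
Jun 12, 66 sold [FIFO — oldest first]: 66 @ $16 = $1,056
Jun 13, 478 sold [FIFO — oldest first]: 104 @ $16 + 361 @ $18 + 13 @ $18 = $8,396
Total COGS = $784 + $1,056 + $8,396 = $10,236
Ending inventory: 172 @ $18 + 364 @ $17 + 52 @ $19 = $10,272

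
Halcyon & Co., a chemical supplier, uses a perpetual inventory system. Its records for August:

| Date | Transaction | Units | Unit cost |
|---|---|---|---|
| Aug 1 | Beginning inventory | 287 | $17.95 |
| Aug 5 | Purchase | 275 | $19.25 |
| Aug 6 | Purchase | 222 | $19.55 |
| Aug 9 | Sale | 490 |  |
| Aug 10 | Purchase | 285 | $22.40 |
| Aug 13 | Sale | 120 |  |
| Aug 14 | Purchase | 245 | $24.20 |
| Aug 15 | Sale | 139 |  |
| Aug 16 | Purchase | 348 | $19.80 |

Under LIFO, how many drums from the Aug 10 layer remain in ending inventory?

Aug 9, 490 sold [LIFO — newest first]: 222 @ $19.55 + 268 @ $19.25 = $9,499.10
Aug 13, 120 sold [LIFO — newest first]: 120 @ $22.40 = $2,688.00
Aug 15, 139 sold [LIFO — newest first]: 139 @ $24.20 = $3,363.80
Total COGS = $9,499.10 + $2,688.00 + $3,363.80 = $15,550.90
Ending inventory: 287 @ $17.95 + 7 @ $19.25 + 165 @ $22.40 + 106 @ $24.20 + 348 @ $19.80 = $18,438.00
Check: goods available $33,988.90 = COGS $15,550.90 + ending $18,438.00

165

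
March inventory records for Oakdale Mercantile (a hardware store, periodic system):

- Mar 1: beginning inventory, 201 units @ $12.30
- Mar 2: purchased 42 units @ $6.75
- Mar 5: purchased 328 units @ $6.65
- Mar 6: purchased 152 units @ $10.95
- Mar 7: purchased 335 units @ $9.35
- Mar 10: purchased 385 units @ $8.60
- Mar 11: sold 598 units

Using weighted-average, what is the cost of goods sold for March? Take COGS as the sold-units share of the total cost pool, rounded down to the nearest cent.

Mar 11, sell 598: 598/1443 × $13,044.65 → $5,405.89
Ending inventory (cost pool remaining) = $7,638.76
Check: goods available $13,044.65 = COGS $5,405.89 + ending $7,638.76

COGS = $5,405.89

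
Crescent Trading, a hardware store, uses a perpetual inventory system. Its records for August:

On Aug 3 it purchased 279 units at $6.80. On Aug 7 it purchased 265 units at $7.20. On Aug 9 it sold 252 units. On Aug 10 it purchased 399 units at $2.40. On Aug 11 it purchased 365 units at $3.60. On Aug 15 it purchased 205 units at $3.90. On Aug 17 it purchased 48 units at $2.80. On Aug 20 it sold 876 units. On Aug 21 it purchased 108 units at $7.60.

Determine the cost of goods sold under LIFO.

COGS = $4,681.50

Aug 9, 252 sold [LIFO — newest first]: 252 @ $7.20 = $1,814.40
Aug 20, 876 sold [LIFO — newest first]: 48 @ $2.80 + 205 @ $3.90 + 365 @ $3.60 + 258 @ $2.40 = $2,867.10
Total COGS = $1,814.40 + $2,867.10 = $4,681.50
Ending inventory: 279 @ $6.80 + 13 @ $7.20 + 141 @ $2.40 + 108 @ $7.60 = $3,150.00
Check: goods available $7,831.50 = COGS $4,681.50 + ending $3,150.00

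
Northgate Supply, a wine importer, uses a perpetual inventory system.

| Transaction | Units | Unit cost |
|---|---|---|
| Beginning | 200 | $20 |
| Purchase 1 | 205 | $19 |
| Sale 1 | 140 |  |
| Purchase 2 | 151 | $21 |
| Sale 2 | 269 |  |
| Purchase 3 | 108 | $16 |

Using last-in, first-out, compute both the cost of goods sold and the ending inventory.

COGS = $8,126; ending inventory = $4,668

Sale 1 (140) [LIFO — newest first]: 140 @ $19 = $2,660
Sale 2 (269) [LIFO — newest first]: 151 @ $21 + 65 @ $19 + 53 @ $20 = $5,466
Total COGS = $2,660 + $5,466 = $8,126
Ending inventory: 147 @ $20 + 108 @ $16 = $4,668
Check: goods available $12,794 = COGS $8,126 + ending $4,668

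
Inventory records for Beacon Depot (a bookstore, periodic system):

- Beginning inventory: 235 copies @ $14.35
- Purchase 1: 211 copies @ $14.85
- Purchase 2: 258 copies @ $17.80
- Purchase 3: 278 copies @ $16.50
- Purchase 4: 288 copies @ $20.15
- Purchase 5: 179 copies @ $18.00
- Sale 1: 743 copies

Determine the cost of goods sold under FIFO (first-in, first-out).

COGS = $11,741.50

Sale 1 (743) [FIFO — oldest first]: 235 @ $14.35 + 211 @ $14.85 + 258 @ $17.80 + 39 @ $16.50 = $11,741.50
Ending inventory: 239 @ $16.50 + 288 @ $20.15 + 179 @ $18.00 = $12,968.70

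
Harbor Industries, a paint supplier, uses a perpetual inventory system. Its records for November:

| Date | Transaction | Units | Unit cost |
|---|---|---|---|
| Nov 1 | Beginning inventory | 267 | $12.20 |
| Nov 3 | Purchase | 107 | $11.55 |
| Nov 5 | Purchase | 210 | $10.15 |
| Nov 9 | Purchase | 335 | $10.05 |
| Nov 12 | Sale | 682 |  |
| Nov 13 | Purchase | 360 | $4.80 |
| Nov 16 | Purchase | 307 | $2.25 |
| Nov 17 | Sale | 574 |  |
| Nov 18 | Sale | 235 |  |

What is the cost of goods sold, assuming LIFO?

Nov 12, 682 sold [LIFO — newest first]: 335 @ $10.05 + 210 @ $10.15 + 107 @ $11.55 + 30 @ $12.20 = $7,100.10
Nov 17, 574 sold [LIFO — newest first]: 307 @ $2.25 + 267 @ $4.80 = $1,972.35
Nov 18, 235 sold [LIFO — newest first]: 93 @ $4.80 + 142 @ $12.20 = $2,178.80
Total COGS = $7,100.10 + $1,972.35 + $2,178.80 = $11,251.25
Ending inventory: 95 @ $12.20 = $1,159.00

COGS = $11,251.25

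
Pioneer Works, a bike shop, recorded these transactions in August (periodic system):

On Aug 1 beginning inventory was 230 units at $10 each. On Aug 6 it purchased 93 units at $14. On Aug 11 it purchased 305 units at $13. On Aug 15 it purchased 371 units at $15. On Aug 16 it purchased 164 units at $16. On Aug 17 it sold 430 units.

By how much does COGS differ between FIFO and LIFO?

FIFO COGS: 230 @ $10 + 93 @ $14 + 107 @ $13 = $4,993
LIFO COGS: 164 @ $16 + 266 @ $15 = $6,614
Difference = |$4,993 − $6,614| = $1,621

$1,621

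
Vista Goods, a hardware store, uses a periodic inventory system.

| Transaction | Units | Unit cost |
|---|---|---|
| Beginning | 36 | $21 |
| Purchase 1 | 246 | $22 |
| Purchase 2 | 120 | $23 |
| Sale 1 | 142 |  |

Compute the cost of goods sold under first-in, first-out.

Sale 1 (142) [FIFO — oldest first]: 36 @ $21 + 106 @ $22 = $3,088
Ending inventory: 140 @ $22 + 120 @ $23 = $5,840

COGS = $3,088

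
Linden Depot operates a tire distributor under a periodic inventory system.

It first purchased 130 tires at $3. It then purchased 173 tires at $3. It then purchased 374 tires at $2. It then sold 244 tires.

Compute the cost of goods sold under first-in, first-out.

COGS = $732

Sale 1 (244) [FIFO — oldest first]: 130 @ $3 + 114 @ $3 = $732
Ending inventory: 59 @ $3 + 374 @ $2 = $925
Check: goods available $1,657 = COGS $732 + ending $925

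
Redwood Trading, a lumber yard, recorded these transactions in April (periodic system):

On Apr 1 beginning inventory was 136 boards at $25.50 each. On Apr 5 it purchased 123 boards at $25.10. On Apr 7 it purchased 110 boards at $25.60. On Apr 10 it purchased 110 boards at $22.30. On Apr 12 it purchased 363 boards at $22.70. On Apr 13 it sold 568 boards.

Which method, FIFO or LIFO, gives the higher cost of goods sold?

FIFO

FIFO COGS: 136 @ $25.50 + 123 @ $25.10 + 110 @ $25.60 + 110 @ $22.30 + 89 @ $22.70 = $13,844.60
LIFO COGS: 363 @ $22.70 + 110 @ $22.30 + 95 @ $25.60 = $13,125.10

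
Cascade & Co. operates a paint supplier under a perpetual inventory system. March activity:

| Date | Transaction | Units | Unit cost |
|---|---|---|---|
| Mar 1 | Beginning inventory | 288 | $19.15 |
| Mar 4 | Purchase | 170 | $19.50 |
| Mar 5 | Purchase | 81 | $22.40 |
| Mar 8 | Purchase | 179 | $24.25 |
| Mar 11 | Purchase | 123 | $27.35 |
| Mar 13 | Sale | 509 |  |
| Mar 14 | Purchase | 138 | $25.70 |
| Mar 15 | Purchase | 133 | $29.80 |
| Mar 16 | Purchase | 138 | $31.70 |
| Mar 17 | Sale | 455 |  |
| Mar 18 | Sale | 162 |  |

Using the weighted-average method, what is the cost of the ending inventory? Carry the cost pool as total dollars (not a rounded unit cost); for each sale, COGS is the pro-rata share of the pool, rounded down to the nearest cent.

Ending inventory = $3,200.97

After Mar 1: 288 on hand, pool $5,515.20 (≈ $19.1500 each)
After Mar 4: 458 on hand, pool $8,830.20 (≈ $19.2799 each)
After Mar 5: 539 on hand, pool $10,644.60 (≈ $19.7488 each)
After Mar 8: 718 on hand, pool $14,985.35 (≈ $20.8710 each)
After Mar 11: 841 on hand, pool $18,349.40 (≈ $21.8185 each)
Mar 13, sell 509: 509/841 × $18,349.40 → $11,105.64
After Mar 14: 470 on hand, pool $10,790.36 (≈ $22.9582 each)
After Mar 15: 603 on hand, pool $14,753.76 (≈ $24.4673 each)
After Mar 16: 741 on hand, pool $19,128.36 (≈ $25.8143 each)
Mar 17, sell 455: 455/741 × $19,128.36 → $11,745.48
Mar 18, sell 162: 162/286 × $7,382.88 → $4,181.91
Total COGS = $11,105.64 + $11,745.48 + $4,181.91 = $27,033.03
Ending inventory (cost pool remaining) = $3,200.97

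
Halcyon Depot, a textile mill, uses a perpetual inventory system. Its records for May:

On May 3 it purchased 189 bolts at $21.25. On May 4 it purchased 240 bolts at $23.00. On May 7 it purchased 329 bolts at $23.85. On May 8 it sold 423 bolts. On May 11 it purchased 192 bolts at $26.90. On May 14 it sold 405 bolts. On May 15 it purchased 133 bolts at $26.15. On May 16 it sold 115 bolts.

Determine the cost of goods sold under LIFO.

COGS = $22,962.45

May 8, 423 sold [LIFO — newest first]: 329 @ $23.85 + 94 @ $23.00 = $10,008.65
May 14, 405 sold [LIFO — newest first]: 192 @ $26.90 + 146 @ $23.00 + 67 @ $21.25 = $9,946.55
May 16, 115 sold [LIFO — newest first]: 115 @ $26.15 = $3,007.25
Total COGS = $10,008.65 + $9,946.55 + $3,007.25 = $22,962.45
Ending inventory: 122 @ $21.25 + 18 @ $26.15 = $3,063.20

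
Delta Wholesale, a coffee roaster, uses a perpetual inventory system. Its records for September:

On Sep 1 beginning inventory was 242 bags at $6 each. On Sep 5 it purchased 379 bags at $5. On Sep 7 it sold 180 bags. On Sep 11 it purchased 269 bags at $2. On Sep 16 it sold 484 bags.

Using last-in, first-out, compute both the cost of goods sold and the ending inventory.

COGS = $2,529; ending inventory = $1,356

Sep 7, 180 sold [LIFO — newest first]: 180 @ $5 = $900
Sep 16, 484 sold [LIFO — newest first]: 269 @ $2 + 199 @ $5 + 16 @ $6 = $1,629
Total COGS = $900 + $1,629 = $2,529
Ending inventory: 226 @ $6 = $1,356
Check: goods available $3,885 = COGS $2,529 + ending $1,356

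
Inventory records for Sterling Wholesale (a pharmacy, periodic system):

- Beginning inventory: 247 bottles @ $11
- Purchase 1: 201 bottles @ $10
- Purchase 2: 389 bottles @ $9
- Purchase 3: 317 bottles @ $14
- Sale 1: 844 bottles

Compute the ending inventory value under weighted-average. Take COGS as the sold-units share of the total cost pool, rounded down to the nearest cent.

Sale 1, sell 844: 844/1154 × $12,666.00 → $9,263.52
Ending inventory (cost pool remaining) = $3,402.48

Ending inventory = $3,402.48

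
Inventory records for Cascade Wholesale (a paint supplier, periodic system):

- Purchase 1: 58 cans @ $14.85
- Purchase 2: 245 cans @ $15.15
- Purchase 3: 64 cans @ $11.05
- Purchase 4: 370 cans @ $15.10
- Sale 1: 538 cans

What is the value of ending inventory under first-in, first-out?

Ending inventory = $3,004.90

Sale 1 (538) [FIFO — oldest first]: 58 @ $14.85 + 245 @ $15.15 + 64 @ $11.05 + 171 @ $15.10 = $7,862.35
Ending inventory: 199 @ $15.10 = $3,004.90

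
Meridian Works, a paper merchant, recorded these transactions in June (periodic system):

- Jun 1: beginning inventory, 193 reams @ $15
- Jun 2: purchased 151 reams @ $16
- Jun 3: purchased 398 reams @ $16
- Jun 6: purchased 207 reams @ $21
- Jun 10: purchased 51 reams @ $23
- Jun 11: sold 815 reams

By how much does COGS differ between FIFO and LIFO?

$1,212

FIFO COGS: 193 @ $15 + 151 @ $16 + 398 @ $16 + 73 @ $21 = $13,212
LIFO COGS: 51 @ $23 + 207 @ $21 + 398 @ $16 + 151 @ $16 + 8 @ $15 = $14,424
Difference = |$13,212 − $14,424| = $1,212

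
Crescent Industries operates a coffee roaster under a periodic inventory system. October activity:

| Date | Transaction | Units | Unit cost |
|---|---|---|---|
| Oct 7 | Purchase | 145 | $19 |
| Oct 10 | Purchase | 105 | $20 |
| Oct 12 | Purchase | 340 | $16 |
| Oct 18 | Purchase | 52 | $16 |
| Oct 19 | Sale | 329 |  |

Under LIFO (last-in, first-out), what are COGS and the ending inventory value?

COGS = $5,264; ending inventory = $5,863

Oct 19, 329 sold [LIFO — newest first]: 52 @ $16 + 277 @ $16 = $5,264
Ending inventory: 145 @ $19 + 105 @ $20 + 63 @ $16 = $5,863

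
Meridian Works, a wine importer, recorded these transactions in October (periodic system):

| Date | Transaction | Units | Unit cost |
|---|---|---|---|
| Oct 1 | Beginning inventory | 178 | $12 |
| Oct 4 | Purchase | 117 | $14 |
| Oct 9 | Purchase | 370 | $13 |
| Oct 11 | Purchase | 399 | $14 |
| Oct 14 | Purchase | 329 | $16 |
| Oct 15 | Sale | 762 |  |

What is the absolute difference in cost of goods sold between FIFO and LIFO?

FIFO COGS: 178 @ $12 + 117 @ $14 + 370 @ $13 + 97 @ $14 = $9,942
LIFO COGS: 329 @ $16 + 399 @ $14 + 34 @ $13 = $11,292
Difference = |$9,942 − $11,292| = $1,350

$1,350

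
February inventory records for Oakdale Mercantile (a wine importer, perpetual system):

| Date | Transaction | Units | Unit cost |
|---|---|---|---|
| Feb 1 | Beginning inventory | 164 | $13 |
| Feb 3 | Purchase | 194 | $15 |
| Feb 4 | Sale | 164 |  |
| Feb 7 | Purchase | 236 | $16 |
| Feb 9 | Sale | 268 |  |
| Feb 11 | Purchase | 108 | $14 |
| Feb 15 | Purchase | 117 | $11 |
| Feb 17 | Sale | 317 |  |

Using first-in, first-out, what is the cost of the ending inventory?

Ending inventory = $770

Feb 4, 164 sold [FIFO — oldest first]: 164 @ $13 = $2,132
Feb 9, 268 sold [FIFO — oldest first]: 194 @ $15 + 74 @ $16 = $4,094
Feb 17, 317 sold [FIFO — oldest first]: 162 @ $16 + 108 @ $14 + 47 @ $11 = $4,621
Total COGS = $2,132 + $4,094 + $4,621 = $10,847
Ending inventory: 70 @ $11 = $770
Check: goods available $11,617 = COGS $10,847 + ending $770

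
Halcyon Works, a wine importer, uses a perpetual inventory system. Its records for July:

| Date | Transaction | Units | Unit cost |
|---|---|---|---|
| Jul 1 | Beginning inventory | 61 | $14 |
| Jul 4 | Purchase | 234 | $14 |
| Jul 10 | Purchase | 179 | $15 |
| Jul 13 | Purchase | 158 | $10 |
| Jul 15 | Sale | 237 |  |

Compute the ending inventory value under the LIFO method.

Jul 15, 237 sold [LIFO — newest first]: 158 @ $10 + 79 @ $15 = $2,765
Ending inventory: 61 @ $14 + 234 @ $14 + 100 @ $15 = $5,630

Ending inventory = $5,630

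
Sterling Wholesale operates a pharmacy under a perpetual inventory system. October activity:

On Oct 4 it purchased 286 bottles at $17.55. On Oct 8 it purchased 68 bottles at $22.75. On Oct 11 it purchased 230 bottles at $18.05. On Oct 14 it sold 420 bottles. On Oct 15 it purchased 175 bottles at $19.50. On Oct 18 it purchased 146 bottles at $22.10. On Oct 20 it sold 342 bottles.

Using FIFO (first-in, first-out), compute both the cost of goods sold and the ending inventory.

COGS = $14,196.60; ending inventory = $3,160.30

Oct 14, 420 sold [FIFO — oldest first]: 286 @ $17.55 + 68 @ $22.75 + 66 @ $18.05 = $7,757.60
Oct 20, 342 sold [FIFO — oldest first]: 164 @ $18.05 + 175 @ $19.50 + 3 @ $22.10 = $6,439.00
Total COGS = $7,757.60 + $6,439.00 = $14,196.60
Ending inventory: 143 @ $22.10 = $3,160.30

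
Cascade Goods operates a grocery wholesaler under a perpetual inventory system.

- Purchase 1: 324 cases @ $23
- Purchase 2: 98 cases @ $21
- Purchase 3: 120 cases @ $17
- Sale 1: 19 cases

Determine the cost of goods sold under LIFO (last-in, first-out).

Sale 1 (19) [LIFO — newest first]: 19 @ $17 = $323
Ending inventory: 324 @ $23 + 98 @ $21 + 101 @ $17 = $11,227

COGS = $323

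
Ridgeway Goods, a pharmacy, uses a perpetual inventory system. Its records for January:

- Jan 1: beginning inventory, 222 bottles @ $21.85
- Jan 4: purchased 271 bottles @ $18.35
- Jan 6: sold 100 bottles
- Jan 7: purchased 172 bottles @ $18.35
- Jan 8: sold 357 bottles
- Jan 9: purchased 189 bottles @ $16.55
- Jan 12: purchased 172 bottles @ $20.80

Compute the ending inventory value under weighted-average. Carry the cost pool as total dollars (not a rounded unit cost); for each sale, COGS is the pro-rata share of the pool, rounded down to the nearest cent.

Ending inventory = $10,750.38

After Jan 1: 222 on hand, pool $4,850.70 (≈ $21.8500 each)
After Jan 4: 493 on hand, pool $9,823.55 (≈ $19.9261 each)
Jan 6, sell 100: 100/493 × $9,823.55 → $1,992.60
After Jan 7: 565 on hand, pool $10,987.15 (≈ $19.4463 each)
Jan 8, sell 357: 357/565 × $10,987.15 → $6,942.32
After Jan 9: 397 on hand, pool $7,172.78 (≈ $18.0675 each)
After Jan 12: 569 on hand, pool $10,750.38 (≈ $18.8935 each)
Total COGS = $1,992.60 + $6,942.32 = $8,934.92
Ending inventory (cost pool remaining) = $10,750.38
Check: goods available $19,685.30 = COGS $8,934.92 + ending $10,750.38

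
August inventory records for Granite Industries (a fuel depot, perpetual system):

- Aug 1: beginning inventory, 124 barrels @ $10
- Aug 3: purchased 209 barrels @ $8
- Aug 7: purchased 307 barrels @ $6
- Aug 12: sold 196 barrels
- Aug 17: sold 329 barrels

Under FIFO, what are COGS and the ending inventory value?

COGS = $4,064; ending inventory = $690

Aug 12, 196 sold [FIFO — oldest first]: 124 @ $10 + 72 @ $8 = $1,816
Aug 17, 329 sold [FIFO — oldest first]: 137 @ $8 + 192 @ $6 = $2,248
Total COGS = $1,816 + $2,248 = $4,064
Ending inventory: 115 @ $6 = $690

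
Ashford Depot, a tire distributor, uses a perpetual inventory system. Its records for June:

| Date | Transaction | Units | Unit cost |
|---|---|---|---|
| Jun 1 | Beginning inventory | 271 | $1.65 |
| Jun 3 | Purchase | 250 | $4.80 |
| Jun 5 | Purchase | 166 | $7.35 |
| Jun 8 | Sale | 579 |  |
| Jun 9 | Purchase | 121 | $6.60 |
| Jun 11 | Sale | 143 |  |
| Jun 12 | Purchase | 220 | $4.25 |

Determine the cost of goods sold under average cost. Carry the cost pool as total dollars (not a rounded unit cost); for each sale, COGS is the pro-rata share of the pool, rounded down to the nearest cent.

COGS = $3,196.66

After Jun 1: 271 on hand, pool $447.15 (≈ $1.6500 each)
After Jun 3: 521 on hand, pool $1,647.15 (≈ $3.1615 each)
After Jun 5: 687 on hand, pool $2,867.25 (≈ $4.1736 each)
Jun 8, sell 579: 579/687 × $2,867.25 → $2,416.50
After Jun 9: 229 on hand, pool $1,249.35 (≈ $5.4557 each)
Jun 11, sell 143: 143/229 × $1,249.35 → $780.16
After Jun 12: 306 on hand, pool $1,404.19 (≈ $4.5889 each)
Total COGS = $2,416.50 + $780.16 = $3,196.66
Ending inventory (cost pool remaining) = $1,404.19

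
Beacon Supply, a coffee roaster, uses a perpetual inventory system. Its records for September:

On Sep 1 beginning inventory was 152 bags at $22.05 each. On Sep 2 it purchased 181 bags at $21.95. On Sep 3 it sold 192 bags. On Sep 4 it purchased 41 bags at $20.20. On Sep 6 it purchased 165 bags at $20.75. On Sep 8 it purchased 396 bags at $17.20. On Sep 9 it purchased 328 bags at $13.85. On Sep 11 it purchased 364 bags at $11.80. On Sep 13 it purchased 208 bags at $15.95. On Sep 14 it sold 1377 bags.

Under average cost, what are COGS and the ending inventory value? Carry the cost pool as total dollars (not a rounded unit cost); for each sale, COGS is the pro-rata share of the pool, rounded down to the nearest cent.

After Sep 1: 152 on hand, pool $3,351.60 (≈ $22.0500 each)
After Sep 2: 333 on hand, pool $7,324.55 (≈ $21.9956 each)
Sep 3, sell 192: 192/333 × $7,324.55 → $4,223.16
After Sep 4: 182 on hand, pool $3,929.59 (≈ $21.5912 each)
After Sep 6: 347 on hand, pool $7,353.34 (≈ $21.1912 each)
After Sep 8: 743 on hand, pool $14,164.54 (≈ $19.0640 each)
After Sep 9: 1071 on hand, pool $18,707.34 (≈ $17.4672 each)
After Sep 11: 1435 on hand, pool $23,002.54 (≈ $16.0296 each)
After Sep 13: 1643 on hand, pool $26,320.14 (≈ $16.0196 each)
Sep 14, sell 1377: 1377/1643 × $26,320.14 → $22,058.93
Total COGS = $4,223.16 + $22,058.93 = $26,282.09
Ending inventory (cost pool remaining) = $4,261.21
Check: goods available $30,543.30 = COGS $26,282.09 + ending $4,261.21

COGS = $26,282.09; ending inventory = $4,261.21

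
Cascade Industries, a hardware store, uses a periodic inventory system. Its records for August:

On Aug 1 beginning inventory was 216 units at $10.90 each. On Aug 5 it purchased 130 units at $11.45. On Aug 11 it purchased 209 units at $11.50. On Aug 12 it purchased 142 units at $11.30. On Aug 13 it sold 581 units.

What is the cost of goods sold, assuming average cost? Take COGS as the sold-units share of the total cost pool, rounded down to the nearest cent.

Aug 13, sell 581: 581/697 × $7,851.00 → $6,544.37
Ending inventory (cost pool remaining) = $1,306.63

COGS = $6,544.37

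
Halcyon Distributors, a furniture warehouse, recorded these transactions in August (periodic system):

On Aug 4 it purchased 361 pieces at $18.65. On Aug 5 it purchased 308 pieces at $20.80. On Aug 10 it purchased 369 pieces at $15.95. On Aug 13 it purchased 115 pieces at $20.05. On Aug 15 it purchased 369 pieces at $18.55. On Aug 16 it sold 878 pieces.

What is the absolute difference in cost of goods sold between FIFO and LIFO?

FIFO COGS: 361 @ $18.65 + 308 @ $20.80 + 209 @ $15.95 = $16,472.60
LIFO COGS: 369 @ $18.55 + 115 @ $20.05 + 369 @ $15.95 + 25 @ $20.80 = $15,556.25
Difference = |$16,472.60 − $15,556.25| = $916.35

$916.35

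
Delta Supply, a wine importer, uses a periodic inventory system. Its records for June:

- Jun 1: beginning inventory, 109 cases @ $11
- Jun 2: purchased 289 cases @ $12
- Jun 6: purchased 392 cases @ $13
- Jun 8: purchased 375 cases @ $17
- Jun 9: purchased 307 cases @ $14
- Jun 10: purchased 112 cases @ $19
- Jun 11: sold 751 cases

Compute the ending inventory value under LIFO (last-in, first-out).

Jun 11, 751 sold [LIFO — newest first]: 112 @ $19 + 307 @ $14 + 332 @ $17 = $12,070
Ending inventory: 109 @ $11 + 289 @ $12 + 392 @ $13 + 43 @ $17 = $10,494

Ending inventory = $10,494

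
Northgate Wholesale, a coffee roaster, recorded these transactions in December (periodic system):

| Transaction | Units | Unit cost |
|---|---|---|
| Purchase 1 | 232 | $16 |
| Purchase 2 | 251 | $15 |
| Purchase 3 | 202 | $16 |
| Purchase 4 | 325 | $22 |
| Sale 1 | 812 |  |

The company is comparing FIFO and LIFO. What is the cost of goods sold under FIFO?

COGS = $13,503

FIFO COGS: 232 @ $16 + 251 @ $15 + 202 @ $16 + 127 @ $22 = $13,503
LIFO COGS: 325 @ $22 + 202 @ $16 + 251 @ $15 + 34 @ $16 = $14,691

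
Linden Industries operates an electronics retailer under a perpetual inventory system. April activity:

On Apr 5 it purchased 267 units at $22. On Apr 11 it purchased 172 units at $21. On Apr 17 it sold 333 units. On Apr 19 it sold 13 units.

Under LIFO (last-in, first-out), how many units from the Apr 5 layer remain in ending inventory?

Apr 17, 333 sold [LIFO — newest first]: 172 @ $21 + 161 @ $22 = $7,154
Apr 19, 13 sold [LIFO — newest first]: 13 @ $22 = $286
Total COGS = $7,154 + $286 = $7,440
Ending inventory: 93 @ $22 = $2,046

93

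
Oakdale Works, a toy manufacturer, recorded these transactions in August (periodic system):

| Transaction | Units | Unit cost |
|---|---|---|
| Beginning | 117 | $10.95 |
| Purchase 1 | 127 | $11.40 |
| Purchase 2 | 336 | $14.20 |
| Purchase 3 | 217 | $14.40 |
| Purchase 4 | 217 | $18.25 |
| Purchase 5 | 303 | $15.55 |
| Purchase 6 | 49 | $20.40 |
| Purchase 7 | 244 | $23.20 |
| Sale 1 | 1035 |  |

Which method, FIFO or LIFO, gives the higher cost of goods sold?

LIFO

FIFO COGS: 117 @ $10.95 + 127 @ $11.40 + 336 @ $14.20 + 217 @ $14.40 + 217 @ $18.25 + 21 @ $15.55 = $14,911.75
LIFO COGS: 244 @ $23.20 + 49 @ $20.40 + 303 @ $15.55 + 217 @ $18.25 + 217 @ $14.40 + 5 @ $14.20 = $18,528.10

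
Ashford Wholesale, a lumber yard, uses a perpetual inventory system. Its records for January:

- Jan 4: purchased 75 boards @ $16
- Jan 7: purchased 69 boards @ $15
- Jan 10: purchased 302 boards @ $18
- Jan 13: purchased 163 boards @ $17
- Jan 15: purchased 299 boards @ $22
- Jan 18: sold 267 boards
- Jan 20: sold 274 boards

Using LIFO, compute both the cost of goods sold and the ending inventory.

COGS = $10,771; ending inventory = $6,249

Jan 18, 267 sold [LIFO — newest first]: 267 @ $22 = $5,874
Jan 20, 274 sold [LIFO — newest first]: 32 @ $22 + 163 @ $17 + 79 @ $18 = $4,897
Total COGS = $5,874 + $4,897 = $10,771
Ending inventory: 75 @ $16 + 69 @ $15 + 223 @ $18 = $6,249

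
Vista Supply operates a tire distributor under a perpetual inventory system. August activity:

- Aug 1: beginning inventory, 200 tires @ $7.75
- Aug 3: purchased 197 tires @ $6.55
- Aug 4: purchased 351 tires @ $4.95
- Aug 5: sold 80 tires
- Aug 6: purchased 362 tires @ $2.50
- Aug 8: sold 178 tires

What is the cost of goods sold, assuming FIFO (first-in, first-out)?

Aug 5, 80 sold [FIFO — oldest first]: 80 @ $7.75 = $620.00
Aug 8, 178 sold [FIFO — oldest first]: 120 @ $7.75 + 58 @ $6.55 = $1,309.90
Total COGS = $620.00 + $1,309.90 = $1,929.90
Ending inventory: 139 @ $6.55 + 351 @ $4.95 + 362 @ $2.50 = $3,552.90

COGS = $1,929.90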